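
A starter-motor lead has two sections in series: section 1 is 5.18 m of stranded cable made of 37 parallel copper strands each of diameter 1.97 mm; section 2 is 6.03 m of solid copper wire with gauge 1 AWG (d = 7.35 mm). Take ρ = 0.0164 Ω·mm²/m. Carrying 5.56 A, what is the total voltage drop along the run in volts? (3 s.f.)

0.0171 V

ρ = 0.0164 Ω·mm²/m = 1.64×10^-8 Ω·m
Section 1: A_strand = π(9.8500e-04)² = 3.048e-06 m²; R₁ = ρL/(N·A_s) = (1.64×10^-8)(5.18)/(37×3.048e-06) = 7.533×10^-4 Ω
Section 2: A = π(7.35/2 mm)² = π(3.6750e-03 m)² = 4.243e-05 m²
R₂ = (1.64×10^-8)(6.03)/(4.243e-05) = 0.002331 Ω
R = R₁ + R₂ = 0.003084 Ω
V = IR = 5.56 × 0.003084 = 0.0171 V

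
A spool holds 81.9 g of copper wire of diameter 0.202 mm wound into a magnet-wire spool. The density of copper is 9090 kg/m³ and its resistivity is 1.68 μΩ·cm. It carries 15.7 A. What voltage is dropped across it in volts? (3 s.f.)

ρ = 1.68 μΩ·cm = 1.68×10^-8 Ω·m
A = π(d/2)² = π(1.0100e-04 m)² = 3.2047e-08 m²
L = m/(density·A) = 0.0819/(9090×3.2047e-08) = 281.1 m
R = ρL/A = (1.68×10^-8)(281.1)/(3.2047e-08) = 147.4 Ω
V = IR = 15.7 × 147.4 = 2310 V

2310 V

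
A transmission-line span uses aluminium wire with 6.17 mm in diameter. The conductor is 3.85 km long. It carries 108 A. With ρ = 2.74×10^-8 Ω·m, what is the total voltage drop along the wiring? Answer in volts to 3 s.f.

A = π(d/2)² = π(3.0850e-03 m)² = 2.990e-05 m²
R = ρL/A = (2.74×10^-8)(3850)/(2.990e-05) = 3.528 Ω
V = IR = 108 × 3.528 = 381 V

381 V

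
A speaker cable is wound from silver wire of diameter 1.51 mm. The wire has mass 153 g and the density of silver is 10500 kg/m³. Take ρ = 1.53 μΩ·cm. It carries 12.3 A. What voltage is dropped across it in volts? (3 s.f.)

0.855 V

ρ = 1.53 μΩ·cm = 1.53×10^-8 Ω·m
A = π(d/2)² = π(7.5500e-04 m)² = 1.7908e-06 m²
L = m/(density·A) = 0.153/(10500×1.7908e-06) = 8.137 m
R = ρL/A = (1.53×10^-8)(8.137)/(1.7908e-06) = 0.06952 Ω
V = IR = 12.3 × 0.06952 = 0.855 V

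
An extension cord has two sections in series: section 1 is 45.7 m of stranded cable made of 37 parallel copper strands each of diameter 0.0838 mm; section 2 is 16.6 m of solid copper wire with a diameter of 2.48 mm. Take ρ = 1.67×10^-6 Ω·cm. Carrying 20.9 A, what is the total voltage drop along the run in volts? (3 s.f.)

ρ = 1.67×10^-6 Ω·cm = 1.67×10^-8 Ω·m
Section 1: A_strand = π(4.1900e-05)² = 5.515e-09 m²; R₁ = ρL/(N·A_s) = (1.67×10^-8)(45.7)/(37×5.515e-09) = 3.74 Ω
Section 2: A = π(d/2)² = π(1.2400e-03 m)² = 4.831e-06 m²
R₂ = (1.67×10^-8)(16.6)/(4.831e-06) = 0.05739 Ω
R = R₁ + R₂ = 3.797 Ω
V = IR = 20.9 × 3.797 = 79.4 V

79.4 V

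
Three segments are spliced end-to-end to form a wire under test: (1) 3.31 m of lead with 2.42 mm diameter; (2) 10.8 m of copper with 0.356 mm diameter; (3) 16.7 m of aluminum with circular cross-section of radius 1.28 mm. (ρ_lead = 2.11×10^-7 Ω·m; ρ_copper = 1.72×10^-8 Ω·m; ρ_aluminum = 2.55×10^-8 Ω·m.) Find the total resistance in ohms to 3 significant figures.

2.10 Ω

Seg 1: A = π(d/2)² = π(1.2100e-03 m)² = 4.600e-06 m²
R_1 = (2.11×10^-7)(3.31)/(4.600e-06) = 0.1518 Ω
Seg 2: A = π(d/2)² = π(1.7800e-04 m)² = 9.954e-08 m²
R_2 = (1.72×10^-8)(10.8)/(9.954e-08) = 1.866 Ω
Seg 3: A = πr² = π(1.2800e-03 m)² = 5.147e-06 m²
R_3 = (2.55×10^-8)(16.7)/(5.147e-06) = 0.08273 Ω
R_total = R_1 + R_2 + R_3 = 2.10 Ω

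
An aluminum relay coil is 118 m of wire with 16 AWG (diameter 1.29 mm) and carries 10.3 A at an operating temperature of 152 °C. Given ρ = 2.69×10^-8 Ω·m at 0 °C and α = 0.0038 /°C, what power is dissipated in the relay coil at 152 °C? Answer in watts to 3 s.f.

A = π(1.29/2 mm)² = π(6.4500e-04 m)² = 1.307e-06 m²
R₍0₎ = ρL/A = (2.69×10^-8)(118)/(1.307e-06) = 2.429 Ω
R₍152₎ = R₍0₎(1 + αΔT) = 2.429 × (1 + 0.0038×152) = 3.831 Ω
P = I²R = (10.3)² × 3.831 = 406 W

406 W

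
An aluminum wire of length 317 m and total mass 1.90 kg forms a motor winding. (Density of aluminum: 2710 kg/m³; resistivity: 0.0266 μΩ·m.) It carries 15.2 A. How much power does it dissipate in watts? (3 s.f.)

ρ = 0.0266 μΩ·m = 2.66×10^-8 Ω·m
A = m/(density·L) = 1.9/(2710×317) = 2.2117e-06 m²
R = ρL/A = (2.66×10^-8)(317)/(2.2117e-06) = 3.813 Ω
P = I²R = (15.2)² × 3.813 = 881 W

881 W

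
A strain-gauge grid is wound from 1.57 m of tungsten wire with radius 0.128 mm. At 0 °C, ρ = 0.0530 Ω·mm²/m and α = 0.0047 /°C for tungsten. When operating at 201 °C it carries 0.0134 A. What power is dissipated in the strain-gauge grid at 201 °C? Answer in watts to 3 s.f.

5.65×10^-4 W

ρ = 0.0530 Ω·mm²/m = 5.30×10^-8 Ω·m
A = πr² = π(1.2800e-04 m)² = 5.147e-08 m²
R₍0₎ = ρL/A = (5.30×10^-8)(1.57)/(5.147e-08) = 1.617 Ω
R₍201₎ = R₍0₎(1 + αΔT) = 1.617 × (1 + 0.0047×201) = 3.144 Ω
P = I²R = (0.0134)² × 3.144 = 5.65×10^-4 W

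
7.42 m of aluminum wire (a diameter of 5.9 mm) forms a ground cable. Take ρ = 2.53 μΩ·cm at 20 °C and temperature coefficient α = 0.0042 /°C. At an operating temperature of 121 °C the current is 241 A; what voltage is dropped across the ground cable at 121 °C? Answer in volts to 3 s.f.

2.36 V

ρ = 2.53 μΩ·cm = 2.53×10^-8 Ω·m
A = π(d/2)² = π(2.9500e-03 m)² = 2.734e-05 m²
R₍20₎ = ρL/A = (2.53×10^-8)(7.42)/(2.734e-05) = 0.006866 Ω
R₍121₎ = R₍20₎(1 + αΔT) = 0.006866 × (1 + 0.0042×101) = 0.009779 Ω
V = IR = 241 × 0.009779 = 2.36 V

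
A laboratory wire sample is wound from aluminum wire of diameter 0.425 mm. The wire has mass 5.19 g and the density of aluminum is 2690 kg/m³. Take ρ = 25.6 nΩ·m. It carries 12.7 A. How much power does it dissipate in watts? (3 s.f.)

ρ = 25.6 nΩ·m = 2.56×10^-8 Ω·m
A = π(d/2)² = π(2.1250e-04 m)² = 1.4186e-07 m²
L = m/(density·A) = 0.00519/(2690×1.4186e-07) = 13.6 m
R = ρL/A = (2.56×10^-8)(13.6)/(1.4186e-07) = 2.454 Ω
P = I²R = (12.7)² × 2.454 = 396 W

396 W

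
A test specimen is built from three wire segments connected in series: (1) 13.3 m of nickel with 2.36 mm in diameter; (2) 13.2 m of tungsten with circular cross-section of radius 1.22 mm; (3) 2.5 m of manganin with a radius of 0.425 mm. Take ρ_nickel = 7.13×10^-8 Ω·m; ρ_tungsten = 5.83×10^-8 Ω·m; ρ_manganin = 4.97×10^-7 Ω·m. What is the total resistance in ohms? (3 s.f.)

2.57 Ω

Seg 1: A = π(d/2)² = π(1.1800e-03 m)² = 4.374e-06 m²
R_1 = (7.13×10^-8)(13.3)/(4.374e-06) = 0.2168 Ω
Seg 2: A = πr² = π(1.2200e-03 m)² = 4.676e-06 m²
R_2 = (5.83×10^-8)(13.2)/(4.676e-06) = 0.1646 Ω
Seg 3: A = πr² = π(4.2500e-04 m)² = 5.675e-07 m²
R_3 = (4.97×10^-7)(2.5)/(5.675e-07) = 2.19 Ω
R_total = R_1 + R_2 + R_3 = 2.57 Ω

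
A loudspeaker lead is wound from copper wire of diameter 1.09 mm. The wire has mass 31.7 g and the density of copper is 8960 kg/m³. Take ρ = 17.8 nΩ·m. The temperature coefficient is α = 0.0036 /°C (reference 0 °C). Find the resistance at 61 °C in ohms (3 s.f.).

ρ = 17.8 nΩ·m = 1.78×10^-8 Ω·m
A = π(d/2)² = π(5.4500e-04 m)² = 9.3313e-07 m²
L = m/(density·A) = 0.0317/(8960×9.3313e-07) = 3.791 m
R = ρL/A = (1.78×10^-8)(3.791)/(9.3313e-07) = 0.07232 Ω
R(61 °C) = 0.07232 × (1 + 0.0036×61) = 0.0882 Ω

0.0882 Ω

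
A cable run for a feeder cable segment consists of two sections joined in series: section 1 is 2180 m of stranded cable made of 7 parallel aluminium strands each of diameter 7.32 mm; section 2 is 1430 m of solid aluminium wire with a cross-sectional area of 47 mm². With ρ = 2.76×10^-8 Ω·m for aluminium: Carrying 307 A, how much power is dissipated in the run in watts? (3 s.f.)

98400 W

Section 1: A_strand = π(3.6600e-03)² = 4.208e-05 m²; R₁ = ρL/(N·A_s) = (2.76×10^-8)(2180)/(7×4.208e-05) = 0.2042 Ω
Section 2: A = 47 mm² = 4.700e-05 m²
R₂ = (2.76×10^-8)(1430)/(4.700e-05) = 0.8397 Ω
R = R₁ + R₂ = 1.044 Ω
P = I²R = (307)² × 1.044 = 98400 W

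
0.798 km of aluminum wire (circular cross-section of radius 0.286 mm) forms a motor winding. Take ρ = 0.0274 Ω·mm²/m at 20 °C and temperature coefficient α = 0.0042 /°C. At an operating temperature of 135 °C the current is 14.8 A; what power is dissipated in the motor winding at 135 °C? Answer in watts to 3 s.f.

27600 W

ρ = 0.0274 Ω·mm²/m = 2.74×10^-8 Ω·m
A = πr² = π(2.8600e-04 m)² = 2.570e-07 m²
R₍20₎ = ρL/A = (2.74×10^-8)(798)/(2.570e-07) = 85.09 Ω
R₍135₎ = R₍20₎(1 + αΔT) = 85.09 × (1 + 0.0042×115) = 126.2 Ω
P = I²R = (14.8)² × 126.2 = 27600 W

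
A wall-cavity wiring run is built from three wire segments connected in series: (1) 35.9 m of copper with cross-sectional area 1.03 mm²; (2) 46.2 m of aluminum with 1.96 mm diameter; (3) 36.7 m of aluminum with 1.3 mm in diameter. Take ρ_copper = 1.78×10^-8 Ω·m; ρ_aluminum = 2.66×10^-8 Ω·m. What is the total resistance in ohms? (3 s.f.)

Seg 1: A = 1.03 mm² = 1.030e-06 m²
R_1 = (1.78×10^-8)(35.9)/(1.030e-06) = 0.6204 Ω
Seg 2: A = π(d/2)² = π(9.8000e-04 m)² = 3.017e-06 m²
R_2 = (2.66×10^-8)(46.2)/(3.017e-06) = 0.4073 Ω
Seg 3: A = π(d/2)² = π(6.5000e-04 m)² = 1.327e-06 m²
R_3 = (2.66×10^-8)(36.7)/(1.327e-06) = 0.7355 Ω
R_total = R_1 + R_2 + R_3 = 1.76 Ω

1.76 Ω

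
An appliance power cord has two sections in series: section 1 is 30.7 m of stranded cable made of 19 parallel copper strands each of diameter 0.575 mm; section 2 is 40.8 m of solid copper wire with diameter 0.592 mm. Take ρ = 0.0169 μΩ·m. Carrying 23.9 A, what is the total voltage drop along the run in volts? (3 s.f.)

62.4 V

ρ = 0.0169 μΩ·m = 1.69×10^-8 Ω·m
Section 1: A_strand = π(2.8750e-04)² = 2.597e-07 m²; R₁ = ρL/(N·A_s) = (1.69×10^-8)(30.7)/(19×2.597e-07) = 0.1052 Ω
Section 2: A = π(d/2)² = π(2.9600e-04 m)² = 2.753e-07 m²
R₂ = (1.69×10^-8)(40.8)/(2.753e-07) = 2.505 Ω
R = R₁ + R₂ = 2.61 Ω
V = IR = 23.9 × 2.61 = 62.4 V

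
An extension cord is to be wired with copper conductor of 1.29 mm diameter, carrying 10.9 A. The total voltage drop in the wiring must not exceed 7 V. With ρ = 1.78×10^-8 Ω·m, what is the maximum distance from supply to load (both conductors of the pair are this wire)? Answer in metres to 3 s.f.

A = π(d/2)² = π(6.4500e-04 m)² = 1.307e-06 m²
L_max = V_max·A/(2·ρI) = (7)(1.307e-06)/(2×1.78×10^-8×10.9) = 23.6 m

23.6 m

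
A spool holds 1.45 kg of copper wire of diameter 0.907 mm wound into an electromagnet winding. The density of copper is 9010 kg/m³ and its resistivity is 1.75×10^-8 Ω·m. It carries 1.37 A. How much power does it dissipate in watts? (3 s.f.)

A = π(d/2)² = π(4.5350e-04 m)² = 6.4611e-07 m²
L = m/(density·A) = 1.45/(9010×6.4611e-07) = 249.1 m
R = ρL/A = (1.75×10^-8)(249.1)/(6.4611e-07) = 6.746 Ω
P = I²R = (1.37)² × 6.746 = 12.7 W

12.7 W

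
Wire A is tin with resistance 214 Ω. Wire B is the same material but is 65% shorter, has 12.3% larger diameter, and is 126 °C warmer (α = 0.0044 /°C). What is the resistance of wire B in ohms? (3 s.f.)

R ∝ ρL/d² with ρ ∝ (1+αΔT), so R_B/R_A = (1 − 65/100) × (1 + 12.3/100)⁻² × (1 + 0.0044×126)
= 0.35 × 0.7929 × 1.554 = 0.4314
R_B = 0.4314 × 214 = 92.3 Ω

92.3 Ω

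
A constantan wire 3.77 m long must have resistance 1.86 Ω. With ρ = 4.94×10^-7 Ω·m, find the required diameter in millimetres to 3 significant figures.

A = ρL/R = (4.94×10^-7)(3.77)/(1.86) = 1.001e-06 m²
d = 2√(A/π) = 1.129e-03 m = 1.13 mm

1.13 mm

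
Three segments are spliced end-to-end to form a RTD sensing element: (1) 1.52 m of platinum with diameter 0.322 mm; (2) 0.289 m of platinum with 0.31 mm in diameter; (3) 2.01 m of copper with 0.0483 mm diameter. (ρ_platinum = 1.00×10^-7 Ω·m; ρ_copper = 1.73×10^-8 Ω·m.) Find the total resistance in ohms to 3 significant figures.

Seg 1: A = π(d/2)² = π(1.6100e-04 m)² = 8.143e-08 m²
R_1 = (1.00×10^-7)(1.52)/(8.143e-08) = 1.867 Ω
Seg 2: A = π(d/2)² = π(1.5500e-04 m)² = 7.548e-08 m²
R_2 = (1.00×10^-7)(0.289)/(7.548e-08) = 0.3829 Ω
Seg 3: A = π(d/2)² = π(2.4150e-05 m)² = 1.832e-09 m²
R_3 = (1.73×10^-8)(2.01)/(1.832e-09) = 18.98 Ω
R_total = R_1 + R_2 + R_3 = 21.2 Ω

21.2 Ω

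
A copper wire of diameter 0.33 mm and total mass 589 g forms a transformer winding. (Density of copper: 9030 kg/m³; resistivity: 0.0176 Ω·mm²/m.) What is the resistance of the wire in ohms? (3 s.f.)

157 Ω

ρ = 0.0176 Ω·mm²/m = 1.76×10^-8 Ω·m
A = π(d/2)² = π(1.6500e-04 m)² = 8.5530e-08 m²
L = m/(density·A) = 0.589/(9030×8.5530e-08) = 762.6 m
R = ρL/A = (1.76×10^-8)(762.6)/(8.5530e-08) = 157 Ω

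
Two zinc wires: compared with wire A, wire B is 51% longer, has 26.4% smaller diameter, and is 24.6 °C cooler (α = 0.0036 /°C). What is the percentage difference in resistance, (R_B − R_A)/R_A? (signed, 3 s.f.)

154%

R ∝ ρL/d² with ρ ∝ (1+αΔT), so R_B/R_A = (1 + 51/100) × (1 − 26.4/100)⁻² × (1 − 0.0036×24.6)
= 1.51 × 1.846 × 0.9114 = 2.541
(R_B − R_A)/R_A = 2.541 − 1 = 154%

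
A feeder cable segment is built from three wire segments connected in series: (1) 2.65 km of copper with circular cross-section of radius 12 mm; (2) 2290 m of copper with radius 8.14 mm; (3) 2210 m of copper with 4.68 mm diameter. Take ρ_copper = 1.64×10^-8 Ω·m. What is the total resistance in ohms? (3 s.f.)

2.38 Ω

Seg 1: A = πr² = π(1.2000e-02 m)² = 4.524e-04 m²
R_1 = (1.64×10^-8)(2650)/(4.524e-04) = 0.09607 Ω
Seg 2: A = πr² = π(8.1400e-03 m)² = 2.082e-04 m²
R_2 = (1.64×10^-8)(2290)/(2.082e-04) = 0.1804 Ω
Seg 3: A = π(d/2)² = π(2.3400e-03 m)² = 1.720e-05 m²
R_3 = (1.64×10^-8)(2210)/(1.720e-05) = 2.107 Ω
R_total = R_1 + R_2 + R_3 = 2.38 Ω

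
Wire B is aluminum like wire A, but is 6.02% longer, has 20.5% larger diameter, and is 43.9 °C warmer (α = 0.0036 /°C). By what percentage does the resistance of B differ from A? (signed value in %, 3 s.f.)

-15.4%

R ∝ ρL/d² with ρ ∝ (1+αΔT), so R_B/R_A = (1 + 6.02/100) × (1 + 20.5/100)⁻² × (1 + 0.0036×43.9)
= 1.06 × 0.6887 × 1.158 = 0.8456
(R_B − R_A)/R_A = 0.8456 − 1 = -15.4%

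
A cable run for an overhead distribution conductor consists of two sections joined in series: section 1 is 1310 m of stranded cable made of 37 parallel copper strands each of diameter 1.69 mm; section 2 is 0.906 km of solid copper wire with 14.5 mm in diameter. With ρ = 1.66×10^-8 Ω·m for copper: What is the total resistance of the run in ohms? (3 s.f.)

0.353 Ω

Section 1: A_strand = π(8.4500e-04)² = 2.243e-06 m²; R₁ = ρL/(N·A_s) = (1.66×10^-8)(1310)/(37×2.243e-06) = 0.262 Ω
Section 2: A = π(d/2)² = π(7.2500e-03 m)² = 1.651e-04 m²
R₂ = (1.66×10^-8)(906)/(1.651e-04) = 0.09108 Ω
R = R₁ + R₂ = 0.353 Ω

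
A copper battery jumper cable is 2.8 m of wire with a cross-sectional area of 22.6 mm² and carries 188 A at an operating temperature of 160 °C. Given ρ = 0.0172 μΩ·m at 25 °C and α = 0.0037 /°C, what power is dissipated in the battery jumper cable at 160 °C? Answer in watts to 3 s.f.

113 W

ρ = 0.0172 μΩ·m = 1.72×10^-8 Ω·m
A = 22.6 mm² = 2.260e-05 m²
R₍25₎ = ρL/A = (1.72×10^-8)(2.8)/(2.260e-05) = 0.002131 Ω
R₍160₎ = R₍25₎(1 + αΔT) = 0.002131 × (1 + 0.0037×135) = 0.003195 Ω
P = I²R = (188)² × 0.003195 = 113 W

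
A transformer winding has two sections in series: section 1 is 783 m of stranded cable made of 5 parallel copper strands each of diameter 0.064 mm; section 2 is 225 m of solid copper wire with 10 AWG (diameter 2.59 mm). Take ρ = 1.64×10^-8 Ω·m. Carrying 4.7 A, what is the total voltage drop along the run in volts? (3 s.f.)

3760 V

Section 1: A_strand = π(3.2000e-05)² = 3.217e-09 m²; R₁ = ρL/(N·A_s) = (1.64×10^-8)(783)/(5×3.217e-09) = 798.3 Ω
Section 2: A = π(2.59/2 mm)² = π(1.2950e-03 m)² = 5.269e-06 m²
R₂ = (1.64×10^-8)(225)/(5.269e-06) = 0.7004 Ω
R = R₁ + R₂ = 799 Ω
V = IR = 4.7 × 799 = 3760 V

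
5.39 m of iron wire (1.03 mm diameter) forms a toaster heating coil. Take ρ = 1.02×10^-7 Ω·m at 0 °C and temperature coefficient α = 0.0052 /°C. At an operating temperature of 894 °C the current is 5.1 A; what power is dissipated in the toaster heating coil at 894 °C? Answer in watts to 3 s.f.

96.9 W

A = π(d/2)² = π(5.1500e-04 m)² = 8.332e-07 m²
R₍0₎ = ρL/A = (1.02×10^-7)(5.39)/(8.332e-07) = 0.6598 Ω
R₍894₎ = R₍0₎(1 + αΔT) = 0.6598 × (1 + 0.0052×894) = 3.727 Ω
P = I²R = (5.1)² × 3.727 = 96.9 W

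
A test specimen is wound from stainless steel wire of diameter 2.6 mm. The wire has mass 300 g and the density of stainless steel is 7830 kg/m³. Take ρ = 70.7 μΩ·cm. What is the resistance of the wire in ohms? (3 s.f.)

ρ = 70.7 μΩ·cm = 7.07×10^-7 Ω·m
A = π(d/2)² = π(1.3000e-03 m)² = 5.3093e-06 m²
L = m/(density·A) = 0.3/(7830×5.3093e-06) = 7.216 m
R = ρL/A = (7.07×10^-7)(7.216)/(5.3093e-06) = 0.961 Ω

0.961 Ω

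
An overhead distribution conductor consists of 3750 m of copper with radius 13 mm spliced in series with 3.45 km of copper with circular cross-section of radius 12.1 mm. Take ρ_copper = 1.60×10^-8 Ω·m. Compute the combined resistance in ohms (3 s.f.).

Segment 1: A = πr² = π(1.3000e-02 m)² = 5.309e-04 m²
R₁ = ρL/A = (1.60×10^-8)(3750)/(5.309e-04) = 0.113 Ω
Segment 2: A = πr² = π(1.2100e-02 m)² = 4.600e-04 m²
R₂ = (1.60×10^-8)(3450)/(4.600e-04) = 0.12 Ω
R = R₁ + R₂ = 0.233 Ω

0.233 Ω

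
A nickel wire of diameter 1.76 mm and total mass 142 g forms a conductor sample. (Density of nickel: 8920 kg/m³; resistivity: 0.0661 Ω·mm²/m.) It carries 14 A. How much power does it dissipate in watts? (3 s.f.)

ρ = 0.0661 Ω·mm²/m = 6.61×10^-8 Ω·m
A = π(d/2)² = π(8.8000e-04 m)² = 2.4328e-06 m²
L = m/(density·A) = 0.142/(8920×2.4328e-06) = 6.543 m
R = ρL/A = (6.61×10^-8)(6.543)/(2.4328e-06) = 0.1778 Ω
P = I²R = (14)² × 0.1778 = 34.8 W

34.8 W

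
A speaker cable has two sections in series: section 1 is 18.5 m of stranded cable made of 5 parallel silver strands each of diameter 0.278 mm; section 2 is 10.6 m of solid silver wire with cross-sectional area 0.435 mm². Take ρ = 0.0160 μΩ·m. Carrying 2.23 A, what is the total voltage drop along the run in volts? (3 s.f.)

ρ = 0.0160 μΩ·m = 1.60×10^-8 Ω·m
Section 1: A_strand = π(1.3900e-04)² = 6.070e-08 m²; R₁ = ρL/(N·A_s) = (1.60×10^-8)(18.5)/(5×6.070e-08) = 0.9753 Ω
Section 2: A = 0.435 mm² = 4.350e-07 m²
R₂ = (1.60×10^-8)(10.6)/(4.350e-07) = 0.3899 Ω
R = R₁ + R₂ = 1.365 Ω
V = IR = 2.23 × 1.365 = 3.04 V

3.04 V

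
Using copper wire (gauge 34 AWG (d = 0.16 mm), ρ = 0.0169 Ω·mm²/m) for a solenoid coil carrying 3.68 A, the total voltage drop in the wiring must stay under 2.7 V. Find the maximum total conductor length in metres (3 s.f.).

ρ = 0.0169 Ω·mm²/m = 1.69×10^-8 Ω·m
A = π(0.16/2 mm)² = π(8.0000e-05 m)² = 2.011e-08 m²
L_max = V_max·A/(1·ρI) = (2.7)(2.011e-08)/(1.69×10^-8×3.68) = 0.873 m

0.873 m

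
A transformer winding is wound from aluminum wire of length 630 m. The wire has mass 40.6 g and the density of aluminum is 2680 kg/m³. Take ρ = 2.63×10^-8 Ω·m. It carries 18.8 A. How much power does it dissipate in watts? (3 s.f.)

2.44×10^5 W

A = m/(density·L) = 0.0406/(2680×630) = 2.4046e-08 m²
R = ρL/A = (2.63×10^-8)(630)/(2.4046e-08) = 689 Ω
P = I²R = (18.8)² × 689 = 2.44×10^5 W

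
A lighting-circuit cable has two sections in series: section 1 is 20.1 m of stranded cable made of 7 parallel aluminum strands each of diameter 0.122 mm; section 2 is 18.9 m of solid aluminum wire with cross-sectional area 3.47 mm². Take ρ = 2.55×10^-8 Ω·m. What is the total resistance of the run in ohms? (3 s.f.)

6.40 Ω

Section 1: A_strand = π(6.1000e-05)² = 1.169e-08 m²; R₁ = ρL/(N·A_s) = (2.55×10^-8)(20.1)/(7×1.169e-08) = 6.264 Ω
Section 2: A = 3.47 mm² = 3.470e-06 m²
R₂ = (2.55×10^-8)(18.9)/(3.470e-06) = 0.1389 Ω
R = R₁ + R₂ = 6.40 Ω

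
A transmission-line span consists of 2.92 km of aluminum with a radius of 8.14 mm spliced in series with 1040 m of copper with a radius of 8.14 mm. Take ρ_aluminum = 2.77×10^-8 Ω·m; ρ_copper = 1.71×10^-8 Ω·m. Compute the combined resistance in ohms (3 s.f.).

0.474 Ω

Segment 1: A = πr² = π(8.1400e-03 m)² = 2.082e-04 m²
R₁ = ρL/A = (2.77×10^-8)(2920)/(2.082e-04) = 0.3886 Ω
R₂ = (1.71×10^-8)(1040)/(2.082e-04) = 0.08543 Ω
R = R₁ + R₂ = 0.474 Ω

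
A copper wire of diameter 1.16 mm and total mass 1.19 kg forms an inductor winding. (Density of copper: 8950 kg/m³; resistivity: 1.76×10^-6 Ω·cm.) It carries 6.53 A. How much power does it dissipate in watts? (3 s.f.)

ρ = 1.76×10^-6 Ω·cm = 1.76×10^-8 Ω·m
A = π(d/2)² = π(5.8000e-04 m)² = 1.0568e-06 m²
L = m/(density·A) = 1.19/(8950×1.0568e-06) = 125.8 m
R = ρL/A = (1.76×10^-8)(125.8)/(1.0568e-06) = 2.095 Ω
P = I²R = (6.53)² × 2.095 = 89.3 W

89.3 W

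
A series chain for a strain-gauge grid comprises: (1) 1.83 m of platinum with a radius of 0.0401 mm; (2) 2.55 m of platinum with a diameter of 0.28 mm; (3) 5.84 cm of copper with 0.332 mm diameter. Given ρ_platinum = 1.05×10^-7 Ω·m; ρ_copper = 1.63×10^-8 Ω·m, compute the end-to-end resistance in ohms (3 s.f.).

42.4 Ω

Seg 1: A = πr² = π(4.0100e-05 m)² = 5.052e-09 m²
R_1 = (1.05×10^-7)(1.83)/(5.052e-09) = 38.04 Ω
Seg 2: A = π(d/2)² = π(1.4000e-04 m)² = 6.158e-08 m²
R_2 = (1.05×10^-7)(2.55)/(6.158e-08) = 4.348 Ω
Seg 3: A = π(d/2)² = π(1.6600e-04 m)² = 8.657e-08 m²
R_3 = (1.63×10^-8)(0.0584)/(8.657e-08) = 0.011 Ω
R_total = R_1 + R_2 + R_3 = 42.4 Ω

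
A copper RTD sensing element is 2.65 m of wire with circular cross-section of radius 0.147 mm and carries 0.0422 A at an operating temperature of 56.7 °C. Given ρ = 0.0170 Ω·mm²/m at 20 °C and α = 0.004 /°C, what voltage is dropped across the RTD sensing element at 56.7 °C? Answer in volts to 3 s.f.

ρ = 0.0170 Ω·mm²/m = 1.70×10^-8 Ω·m
A = πr² = π(1.4700e-04 m)² = 6.789e-08 m²
R₍20₎ = ρL/A = (1.70×10^-8)(2.65)/(6.789e-08) = 0.6636 Ω
R₍56.7₎ = R₍20₎(1 + αΔT) = 0.6636 × (1 + 0.004×36.7) = 0.761 Ω
V = IR = 0.0422 × 0.761 = 0.0321 V

0.0321 V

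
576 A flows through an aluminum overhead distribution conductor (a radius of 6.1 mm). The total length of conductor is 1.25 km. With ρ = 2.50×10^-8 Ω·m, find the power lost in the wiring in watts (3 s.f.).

88700 W

A = πr² = π(6.1000e-03 m)² = 1.169e-04 m²
R = ρL/A = (2.50×10^-8)(1250)/(1.169e-04) = 0.2673 Ω
P = I²R = (576)² × 0.2673 = 88700 W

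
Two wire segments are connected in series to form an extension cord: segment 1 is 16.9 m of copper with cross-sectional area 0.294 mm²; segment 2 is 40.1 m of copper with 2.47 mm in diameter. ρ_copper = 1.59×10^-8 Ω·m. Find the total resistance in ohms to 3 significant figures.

1.05 Ω

Segment 1: A = 0.294 mm² = 2.940e-07 m²
R₁ = ρL/A = (1.59×10^-8)(16.9)/(2.940e-07) = 0.914 Ω
Segment 2: A = π(d/2)² = π(1.2350e-03 m)² = 4.792e-06 m²
R₂ = (1.59×10^-8)(40.1)/(4.792e-06) = 0.1331 Ω
R = R₁ + R₂ = 1.05 Ω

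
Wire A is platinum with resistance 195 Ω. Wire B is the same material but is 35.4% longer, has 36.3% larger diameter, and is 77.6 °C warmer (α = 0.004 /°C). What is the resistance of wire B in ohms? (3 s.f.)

R ∝ ρL/d² with ρ ∝ (1+αΔT), so R_B/R_A = (1 + 35.4/100) × (1 + 36.3/100)⁻² × (1 + 0.004×77.6)
= 1.354 × 0.5383 × 1.31 = 0.9551
R_B = 0.9551 × 195 = 186 Ω

186 Ω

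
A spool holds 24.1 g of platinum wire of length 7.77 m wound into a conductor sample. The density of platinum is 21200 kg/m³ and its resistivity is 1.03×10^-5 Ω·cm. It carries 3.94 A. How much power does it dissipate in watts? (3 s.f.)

84.9 W

ρ = 1.03×10^-5 Ω·cm = 1.03×10^-7 Ω·m
A = m/(density·L) = 0.0241/(21200×7.77) = 1.4631e-07 m²
R = ρL/A = (1.03×10^-7)(7.77)/(1.4631e-07) = 5.47 Ω
P = I²R = (3.94)² × 5.47 = 84.9 W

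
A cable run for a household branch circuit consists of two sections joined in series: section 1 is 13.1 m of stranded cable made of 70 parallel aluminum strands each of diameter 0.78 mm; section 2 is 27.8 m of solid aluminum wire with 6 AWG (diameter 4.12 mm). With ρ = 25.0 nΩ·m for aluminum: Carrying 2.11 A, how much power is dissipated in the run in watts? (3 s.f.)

0.276 W

ρ = 25.0 nΩ·m = 2.50×10^-8 Ω·m
Section 1: A_strand = π(3.9000e-04)² = 4.778e-07 m²; R₁ = ρL/(N·A_s) = (2.50×10^-8)(13.1)/(70×4.778e-07) = 0.009791 Ω
Section 2: A = π(4.12/2 mm)² = π(2.0600e-03 m)² = 1.333e-05 m²
R₂ = (2.50×10^-8)(27.8)/(1.333e-05) = 0.05213 Ω
R = R₁ + R₂ = 0.06192 Ω
P = I²R = (2.11)² × 0.06192 = 0.276 W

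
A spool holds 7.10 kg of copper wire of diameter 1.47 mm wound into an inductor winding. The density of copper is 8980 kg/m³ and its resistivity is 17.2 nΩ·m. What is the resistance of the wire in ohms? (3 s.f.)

4.72 Ω

ρ = 17.2 nΩ·m = 1.72×10^-8 Ω·m
A = π(d/2)² = π(7.3500e-04 m)² = 1.6972e-06 m²
L = m/(density·A) = 7.1/(8980×1.6972e-06) = 465.9 m
R = ρL/A = (1.72×10^-8)(465.9)/(1.6972e-06) = 4.72 Ω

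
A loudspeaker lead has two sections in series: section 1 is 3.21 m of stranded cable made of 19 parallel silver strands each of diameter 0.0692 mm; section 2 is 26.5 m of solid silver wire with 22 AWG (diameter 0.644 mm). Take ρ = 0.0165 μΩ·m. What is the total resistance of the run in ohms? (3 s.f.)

2.08 Ω

ρ = 0.0165 μΩ·m = 1.65×10^-8 Ω·m
Section 1: A_strand = π(3.4600e-05)² = 3.761e-09 m²; R₁ = ρL/(N·A_s) = (1.65×10^-8)(3.21)/(19×3.761e-09) = 0.7412 Ω
Section 2: A = π(0.644/2 mm)² = π(3.2200e-04 m)² = 3.257e-07 m²
R₂ = (1.65×10^-8)(26.5)/(3.257e-07) = 1.342 Ω
R = R₁ + R₂ = 2.08 Ω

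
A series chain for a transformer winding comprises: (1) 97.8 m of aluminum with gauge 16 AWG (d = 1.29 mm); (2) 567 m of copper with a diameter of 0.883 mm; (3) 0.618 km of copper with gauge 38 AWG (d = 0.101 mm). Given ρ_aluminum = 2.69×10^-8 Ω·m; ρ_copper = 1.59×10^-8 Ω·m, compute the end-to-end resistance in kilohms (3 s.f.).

1.24 kΩ

Seg 1: A = π(1.29/2 mm)² = π(6.4500e-04 m)² = 1.307e-06 m²
R_1 = (2.69×10^-8)(97.8)/(1.307e-06) = 2.013 Ω
Seg 2: A = π(d/2)² = π(4.4150e-04 m)² = 6.124e-07 m²
R_2 = (1.59×10^-8)(567)/(6.124e-07) = 14.72 Ω
Seg 3: A = π(0.101/2 mm)² = π(5.0500e-05 m)² = 8.012e-09 m²
R_3 = (1.59×10^-8)(618)/(8.012e-09) = 1226 Ω
R_total = R_1 + R_2 + R_3 = 1.24 kΩ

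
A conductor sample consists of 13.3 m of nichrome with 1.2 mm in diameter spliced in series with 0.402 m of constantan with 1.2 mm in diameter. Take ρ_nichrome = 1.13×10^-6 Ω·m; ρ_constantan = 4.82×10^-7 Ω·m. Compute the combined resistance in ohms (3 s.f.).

Segment 1: A = π(d/2)² = π(6.0000e-04 m)² = 1.131e-06 m²
R₁ = ρL/A = (1.13×10^-6)(13.3)/(1.131e-06) = 13.29 Ω
R₂ = (4.82×10^-7)(0.402)/(1.131e-06) = 0.1713 Ω
R = R₁ + R₂ = 13.5 Ω

13.5 Ω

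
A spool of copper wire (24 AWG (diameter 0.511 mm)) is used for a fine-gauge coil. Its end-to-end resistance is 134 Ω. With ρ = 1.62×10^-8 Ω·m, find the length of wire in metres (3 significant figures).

1700 m

A = π(0.511/2 mm)² = π(2.5550e-04 m)² = 2.051e-07 m²
L = RA/ρ = (134)(2.051e-07)/(1.62×10^-8) = 1700 m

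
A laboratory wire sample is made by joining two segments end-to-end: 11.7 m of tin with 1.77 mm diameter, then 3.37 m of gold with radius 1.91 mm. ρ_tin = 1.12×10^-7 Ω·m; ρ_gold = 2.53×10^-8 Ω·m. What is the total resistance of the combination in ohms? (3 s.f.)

Segment 1: A = π(d/2)² = π(8.8500e-04 m)² = 2.461e-06 m²
R₁ = ρL/A = (1.12×10^-7)(11.7)/(2.461e-06) = 0.5326 Ω
Segment 2: A = πr² = π(1.9100e-03 m)² = 1.146e-05 m²
R₂ = (2.53×10^-8)(3.37)/(1.146e-05) = 0.007439 Ω
R = R₁ + R₂ = 0.540 Ω

0.540 Ω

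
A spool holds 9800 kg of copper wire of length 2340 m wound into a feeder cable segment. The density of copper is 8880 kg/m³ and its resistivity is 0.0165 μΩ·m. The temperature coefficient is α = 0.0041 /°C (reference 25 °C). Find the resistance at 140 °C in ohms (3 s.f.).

ρ = 0.0165 μΩ·m = 1.65×10^-8 Ω·m
A = m/(density·L) = 9800/(8880×2340) = 4.7163e-04 m²
R = ρL/A = (1.65×10^-8)(2340)/(4.7163e-04) = 0.08187 Ω
R(140 °C) = 0.08187 × (1 + 0.0041×115) = 0.120 Ω

0.120 Ω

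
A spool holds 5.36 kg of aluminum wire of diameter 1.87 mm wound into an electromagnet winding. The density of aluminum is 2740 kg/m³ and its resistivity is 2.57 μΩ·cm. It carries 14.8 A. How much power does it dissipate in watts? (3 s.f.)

1460 W

ρ = 2.57 μΩ·cm = 2.57×10^-8 Ω·m
A = π(d/2)² = π(9.3500e-04 m)² = 2.7465e-06 m²
L = m/(density·A) = 5.36/(2740×2.7465e-06) = 712.3 m
R = ρL/A = (2.57×10^-8)(712.3)/(2.7465e-06) = 6.665 Ω
P = I²R = (14.8)² × 6.665 = 1460 W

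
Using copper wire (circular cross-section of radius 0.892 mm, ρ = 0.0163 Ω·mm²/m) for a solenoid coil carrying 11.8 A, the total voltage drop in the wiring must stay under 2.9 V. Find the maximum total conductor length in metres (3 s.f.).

ρ = 0.0163 Ω·mm²/m = 1.63×10^-8 Ω·m
A = πr² = π(8.9200e-04 m)² = 2.500e-06 m²
L_max = V_max·A/(1·ρI) = (2.9)(2.500e-06)/(1.63×10^-8×11.8) = 37.7 m

37.7 m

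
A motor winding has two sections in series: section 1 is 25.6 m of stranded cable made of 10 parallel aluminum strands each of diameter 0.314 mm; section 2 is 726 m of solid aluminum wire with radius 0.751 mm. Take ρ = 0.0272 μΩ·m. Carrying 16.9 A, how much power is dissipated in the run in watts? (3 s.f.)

ρ = 0.0272 μΩ·m = 2.72×10^-8 Ω·m
Section 1: A_strand = π(1.5700e-04)² = 7.744e-08 m²; R₁ = ρL/(N·A_s) = (2.72×10^-8)(25.6)/(10×7.744e-08) = 0.8992 Ω
Section 2: A = πr² = π(7.5100e-04 m)² = 1.772e-06 m²
R₂ = (2.72×10^-8)(726)/(1.772e-06) = 11.14 Ω
R = R₁ + R₂ = 12.04 Ω
P = I²R = (16.9)² × 12.04 = 3440 W

3440 W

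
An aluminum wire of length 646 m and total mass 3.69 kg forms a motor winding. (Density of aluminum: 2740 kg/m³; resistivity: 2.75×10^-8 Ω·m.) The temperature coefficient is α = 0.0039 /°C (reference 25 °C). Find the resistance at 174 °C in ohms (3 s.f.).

13.5 Ω

A = m/(density·L) = 3.69/(2740×646) = 2.0847e-06 m²
R = ρL/A = (2.75×10^-8)(646)/(2.0847e-06) = 8.522 Ω
R(174 °C) = 8.522 × (1 + 0.0039×149) = 13.5 Ω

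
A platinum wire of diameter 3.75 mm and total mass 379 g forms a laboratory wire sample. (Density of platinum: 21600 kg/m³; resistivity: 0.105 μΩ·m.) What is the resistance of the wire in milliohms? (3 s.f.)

ρ = 0.105 μΩ·m = 1.05×10^-7 Ω·m
A = π(d/2)² = π(1.8750e-03 m)² = 1.1045e-05 m²
L = m/(density·A) = 0.379/(21600×1.1045e-05) = 1.589 m
R = ρL/A = (1.05×10^-7)(1.589)/(1.1045e-05) = 15.1 mΩ

15.1 mΩ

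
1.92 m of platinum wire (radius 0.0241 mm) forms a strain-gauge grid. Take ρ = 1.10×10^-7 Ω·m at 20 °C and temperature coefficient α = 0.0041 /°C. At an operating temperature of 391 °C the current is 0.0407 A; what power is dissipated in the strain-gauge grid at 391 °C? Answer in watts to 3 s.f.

0.483 W

A = πr² = π(2.4100e-05 m)² = 1.825e-09 m²
R₍20₎ = ρL/A = (1.10×10^-7)(1.92)/(1.825e-09) = 115.7 Ω
R₍391₎ = R₍20₎(1 + αΔT) = 115.7 × (1 + 0.0041×371) = 291.8 Ω
P = I²R = (0.0407)² × 291.8 = 0.483 W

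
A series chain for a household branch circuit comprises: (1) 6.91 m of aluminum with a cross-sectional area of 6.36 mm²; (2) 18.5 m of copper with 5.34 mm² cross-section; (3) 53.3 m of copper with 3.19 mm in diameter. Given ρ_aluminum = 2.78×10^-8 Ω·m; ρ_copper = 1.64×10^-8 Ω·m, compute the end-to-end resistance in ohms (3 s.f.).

0.196 Ω

Seg 1: A = 6.36 mm² = 6.360e-06 m²
R_1 = (2.78×10^-8)(6.91)/(6.360e-06) = 0.0302 Ω
Seg 2: A = 5.34 mm² = 5.340e-06 m²
R_2 = (1.64×10^-8)(18.5)/(5.340e-06) = 0.05682 Ω
Seg 3: A = π(d/2)² = π(1.5950e-03 m)² = 7.992e-06 m²
R_3 = (1.64×10^-8)(53.3)/(7.992e-06) = 0.1094 Ω
R_total = R_1 + R_2 + R_3 = 0.196 Ω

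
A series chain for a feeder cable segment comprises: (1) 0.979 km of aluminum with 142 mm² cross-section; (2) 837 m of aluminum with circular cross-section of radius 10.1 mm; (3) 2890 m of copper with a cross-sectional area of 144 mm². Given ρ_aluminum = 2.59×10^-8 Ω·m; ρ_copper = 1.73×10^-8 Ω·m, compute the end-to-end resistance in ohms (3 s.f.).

0.593 Ω

Seg 1: A = 142 mm² = 1.420e-04 m²
R_1 = (2.59×10^-8)(979)/(1.420e-04) = 0.1786 Ω
Seg 2: A = πr² = π(1.0100e-02 m)² = 3.205e-04 m²
R_2 = (2.59×10^-8)(837)/(3.205e-04) = 0.06764 Ω
Seg 3: A = 144 mm² = 1.440e-04 m²
R_3 = (1.73×10^-8)(2890)/(1.440e-04) = 0.3472 Ω
R_total = R_1 + R_2 + R_3 = 0.593 Ω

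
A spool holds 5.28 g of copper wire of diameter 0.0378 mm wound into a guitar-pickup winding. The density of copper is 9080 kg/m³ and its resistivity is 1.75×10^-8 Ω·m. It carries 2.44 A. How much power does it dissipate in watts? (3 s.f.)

48100 W

A = π(d/2)² = π(1.8900e-05 m)² = 1.1222e-09 m²
L = m/(density·A) = 0.00528/(9080×1.1222e-09) = 518.2 m
R = ρL/A = (1.75×10^-8)(518.2)/(1.1222e-09) = 8081 Ω
P = I²R = (2.44)² × 8081 = 48100 W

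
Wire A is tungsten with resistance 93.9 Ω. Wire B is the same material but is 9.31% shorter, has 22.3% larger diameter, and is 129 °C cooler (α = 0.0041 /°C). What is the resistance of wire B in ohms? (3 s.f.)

R ∝ ρL/d² with ρ ∝ (1+αΔT), so R_B/R_A = (1 − 9.31/100) × (1 + 22.3/100)⁻² × (1 − 0.0041×129)
= 0.9069 × 0.6686 × 0.4711 = 0.2856
R_B = 0.2856 × 93.9 = 26.8 Ω

26.8 Ω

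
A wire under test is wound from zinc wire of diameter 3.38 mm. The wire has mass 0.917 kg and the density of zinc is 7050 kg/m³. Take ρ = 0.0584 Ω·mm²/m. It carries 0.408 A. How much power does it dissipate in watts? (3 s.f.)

0.0157 W

ρ = 0.0584 Ω·mm²/m = 5.84×10^-8 Ω·m
A = π(d/2)² = π(1.6900e-03 m)² = 8.9727e-06 m²
L = m/(density·A) = 0.917/(7050×8.9727e-06) = 14.5 m
R = ρL/A = (5.84×10^-8)(14.5)/(8.9727e-06) = 0.09435 Ω
P = I²R = (0.408)² × 0.09435 = 0.0157 W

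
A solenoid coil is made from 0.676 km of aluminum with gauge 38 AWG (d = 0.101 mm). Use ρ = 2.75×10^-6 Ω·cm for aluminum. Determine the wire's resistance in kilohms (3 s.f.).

2.32 kΩ

ρ = 2.75×10^-6 Ω·cm = 2.75×10^-8 Ω·m
A = π(0.101/2 mm)² = π(5.0500e-05 m)² = 8.012e-09 m²
R = ρL/A = (2.75×10^-8)(676 m)/(8.012e-09 m²) = 2.32 kΩ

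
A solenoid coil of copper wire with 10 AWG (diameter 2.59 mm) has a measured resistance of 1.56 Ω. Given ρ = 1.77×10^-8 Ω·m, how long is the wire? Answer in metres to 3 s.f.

464 m

A = π(2.59/2 mm)² = π(1.2950e-03 m)² = 5.269e-06 m²
L = RA/ρ = (1.56)(5.269e-06)/(1.77×10^-8) = 464 m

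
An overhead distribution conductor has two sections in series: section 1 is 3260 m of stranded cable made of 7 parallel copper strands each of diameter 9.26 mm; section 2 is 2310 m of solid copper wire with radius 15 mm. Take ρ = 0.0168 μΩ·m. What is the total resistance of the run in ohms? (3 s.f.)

ρ = 0.0168 μΩ·m = 1.68×10^-8 Ω·m
Section 1: A_strand = π(4.6300e-03)² = 6.735e-05 m²; R₁ = ρL/(N·A_s) = (1.68×10^-8)(3260)/(7×6.735e-05) = 0.1162 Ω
Section 2: A = πr² = π(1.5000e-02 m)² = 7.069e-04 m²
R₂ = (1.68×10^-8)(2310)/(7.069e-04) = 0.0549 Ω
R = R₁ + R₂ = 0.171 Ω

0.171 Ω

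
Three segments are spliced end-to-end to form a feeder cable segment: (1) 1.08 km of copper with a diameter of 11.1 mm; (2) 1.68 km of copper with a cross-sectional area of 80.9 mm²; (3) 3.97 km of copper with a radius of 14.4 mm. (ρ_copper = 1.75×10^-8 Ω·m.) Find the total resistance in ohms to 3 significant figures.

Seg 1: A = π(d/2)² = π(5.5500e-03 m)² = 9.677e-05 m²
R_1 = (1.75×10^-8)(1080)/(9.677e-05) = 0.1953 Ω
Seg 2: A = 80.9 mm² = 8.090e-05 m²
R_2 = (1.75×10^-8)(1680)/(8.090e-05) = 0.3634 Ω
Seg 3: A = πr² = π(1.4400e-02 m)² = 6.514e-04 m²
R_3 = (1.75×10^-8)(3970)/(6.514e-04) = 0.1066 Ω
R_total = R_1 + R_2 + R_3 = 0.665 Ω

0.665 Ω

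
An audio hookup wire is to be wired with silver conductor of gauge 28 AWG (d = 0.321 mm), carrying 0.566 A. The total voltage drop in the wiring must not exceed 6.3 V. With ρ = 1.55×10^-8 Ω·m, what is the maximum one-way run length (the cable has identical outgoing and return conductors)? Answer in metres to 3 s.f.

29.1 m

A = π(0.321/2 mm)² = π(1.6050e-04 m)² = 8.093e-08 m²
L_max = V_max·A/(2·ρI) = (6.3)(8.093e-08)/(2×1.55×10^-8×0.566) = 29.1 m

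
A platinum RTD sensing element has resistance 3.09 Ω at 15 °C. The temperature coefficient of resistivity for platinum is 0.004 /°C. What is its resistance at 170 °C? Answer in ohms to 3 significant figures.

5.01 Ω

ΔT = 170 − 15 = 155 °C
R = R₀(1 + αΔT) = 3.09 × (1 + 0.004×155) = 3.09 × 1.62 = 5.01 Ω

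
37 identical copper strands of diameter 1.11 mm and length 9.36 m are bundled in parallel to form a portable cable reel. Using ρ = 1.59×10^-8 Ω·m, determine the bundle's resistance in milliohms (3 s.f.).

A_strand = π(5.5500e-04 m)² = 9.677e-07 m²
R_strand = ρL/A = (1.59×10^-8)(9.36)/(9.677e-07) = 0.1538 Ω
R_total = R_strand/N = 0.1538/37 = 4.16 mΩ

4.16 mΩ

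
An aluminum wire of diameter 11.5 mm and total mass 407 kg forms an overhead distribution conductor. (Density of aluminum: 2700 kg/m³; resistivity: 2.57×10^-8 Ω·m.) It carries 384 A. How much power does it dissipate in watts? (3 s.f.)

52900 W

A = π(d/2)² = π(5.7500e-03 m)² = 1.0387e-04 m²
L = m/(density·A) = 407/(2700×1.0387e-04) = 1451 m
R = ρL/A = (2.57×10^-8)(1451)/(1.0387e-04) = 0.3591 Ω
P = I²R = (384)² × 0.3591 = 52900 W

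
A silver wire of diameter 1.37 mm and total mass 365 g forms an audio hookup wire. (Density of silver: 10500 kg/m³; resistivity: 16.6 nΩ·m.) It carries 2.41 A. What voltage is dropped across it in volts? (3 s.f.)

0.640 V

ρ = 16.6 nΩ·m = 1.66×10^-8 Ω·m
A = π(d/2)² = π(6.8500e-04 m)² = 1.4741e-06 m²
L = m/(density·A) = 0.365/(10500×1.4741e-06) = 23.58 m
R = ρL/A = (1.66×10^-8)(23.58)/(1.4741e-06) = 0.2656 Ω
V = IR = 2.41 × 0.2656 = 0.640 V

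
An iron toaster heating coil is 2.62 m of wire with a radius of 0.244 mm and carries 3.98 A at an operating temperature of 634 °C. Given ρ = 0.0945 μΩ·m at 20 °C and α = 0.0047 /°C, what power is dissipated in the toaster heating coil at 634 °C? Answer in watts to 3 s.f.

ρ = 0.0945 μΩ·m = 9.45×10^-8 Ω·m
A = πr² = π(2.4400e-04 m)² = 1.870e-07 m²
R₍20₎ = ρL/A = (9.45×10^-8)(2.62)/(1.870e-07) = 1.324 Ω
R₍634₎ = R₍20₎(1 + αΔT) = 1.324 × (1 + 0.0047×614) = 5.144 Ω
P = I²R = (3.98)² × 5.144 = 81.5 W

81.5 W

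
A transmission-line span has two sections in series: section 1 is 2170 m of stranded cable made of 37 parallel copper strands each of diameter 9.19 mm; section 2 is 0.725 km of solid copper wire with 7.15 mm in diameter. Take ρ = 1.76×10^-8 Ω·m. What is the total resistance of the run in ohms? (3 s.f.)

Section 1: A_strand = π(4.5950e-03)² = 6.633e-05 m²; R₁ = ρL/(N·A_s) = (1.76×10^-8)(2170)/(37×6.633e-05) = 0.01556 Ω
Section 2: A = π(d/2)² = π(3.5750e-03 m)² = 4.015e-05 m²
R₂ = (1.76×10^-8)(725)/(4.015e-05) = 0.3178 Ω
R = R₁ + R₂ = 0.333 Ω

0.333 Ω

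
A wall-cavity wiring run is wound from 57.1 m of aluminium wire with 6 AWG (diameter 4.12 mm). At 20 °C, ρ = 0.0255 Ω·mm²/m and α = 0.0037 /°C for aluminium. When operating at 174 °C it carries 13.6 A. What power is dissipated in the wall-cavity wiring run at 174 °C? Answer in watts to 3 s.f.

31.7 W

ρ = 0.0255 Ω·mm²/m = 2.55×10^-8 Ω·m
A = π(4.12/2 mm)² = π(2.0600e-03 m)² = 1.333e-05 m²
R₍20₎ = ρL/A = (2.55×10^-8)(57.1)/(1.333e-05) = 0.1092 Ω
R₍174₎ = R₍20₎(1 + αΔT) = 0.1092 × (1 + 0.0037×154) = 0.1714 Ω
P = I²R = (13.6)² × 0.1714 = 31.7 W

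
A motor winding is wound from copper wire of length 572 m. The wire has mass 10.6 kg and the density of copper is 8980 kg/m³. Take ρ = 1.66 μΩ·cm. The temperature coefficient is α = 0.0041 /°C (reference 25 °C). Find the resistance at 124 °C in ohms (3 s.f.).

ρ = 1.66 μΩ·cm = 1.66×10^-8 Ω·m
A = m/(density·L) = 10.6/(8980×572) = 2.0636e-06 m²
R = ρL/A = (1.66×10^-8)(572)/(2.0636e-06) = 4.601 Ω
R(124 °C) = 4.601 × (1 + 0.0041×99) = 6.47 Ω

6.47 Ω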